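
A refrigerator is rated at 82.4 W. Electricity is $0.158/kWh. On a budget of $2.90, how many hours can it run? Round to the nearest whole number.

Energy budget = $2.90 / $0.158 per kWh = 18.35 kWh = 18,354 Wh
Runtime = 18,354 Wh / 82.4 W = 222.7 h

223 h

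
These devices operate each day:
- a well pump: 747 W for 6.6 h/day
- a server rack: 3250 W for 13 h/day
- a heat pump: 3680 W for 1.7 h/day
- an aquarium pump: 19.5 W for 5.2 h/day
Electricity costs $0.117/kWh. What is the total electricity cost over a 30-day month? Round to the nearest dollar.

well pump: 747 W × 6.6 h × 30 d = 147,906 Wh = 147.9 kWh
server rack: 3250 W × 13 h × 30 d = 1,267,500 Wh = 1,268 kWh
heat pump: 3680 W × 1.7 h × 30 d = 187,680 Wh = 187.7 kWh
aquarium pump: 19.5 W × 5.2 h × 30 d = 3,042 Wh = 3.042 kWh
Total energy = 147.9 + 1,268 + 187.7 + 3.042 = 1,606 kWh
Cost = 1,606 kWh × $0.117 = $187.92 ≈ $188

$188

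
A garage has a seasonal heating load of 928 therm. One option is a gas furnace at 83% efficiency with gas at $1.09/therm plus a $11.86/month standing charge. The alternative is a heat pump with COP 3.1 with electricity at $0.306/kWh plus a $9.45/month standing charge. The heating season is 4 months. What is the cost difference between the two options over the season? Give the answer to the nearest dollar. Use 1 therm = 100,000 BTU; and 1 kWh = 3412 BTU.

$1456

Heat load = 928 therm × 100,000 = 92,800,000 BTU
Gas: input = 92,800,000 / 0.830 = 111,807,229 BTU = 1,118 therm → 1,118 × $1.09 = $1,218.70; + 4 × $11.86 standing = $1,266.14
Heat pump: 92,800,000 BTU / 3412 = 27,200 kWh heat; / 3.1 = 8,774 kWh in → × $0.306 = $2,684.72; + 4 × $9.45 standing = $2,722.52
Difference = |$1,266.14 − $2,722.52| = $1,456.38 ≈ $1456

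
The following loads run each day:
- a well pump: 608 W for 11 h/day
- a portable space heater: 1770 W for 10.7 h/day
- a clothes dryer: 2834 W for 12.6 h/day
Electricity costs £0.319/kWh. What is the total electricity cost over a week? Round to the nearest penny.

well pump: 608 W × 11 h × 7 d = 46,816 Wh = 46.82 kWh
portable space heater: 1770 W × 10.7 h × 7 d = 132,573 Wh = 132.6 kWh
clothes dryer: 2834 W × 12.6 h × 7 d = 249,959 Wh = 250 kWh
Total energy = 46.82 + 132.6 + 250 = 429.3 kWh
Cost = 429.3 kWh × £0.319 = £136.96

£136.96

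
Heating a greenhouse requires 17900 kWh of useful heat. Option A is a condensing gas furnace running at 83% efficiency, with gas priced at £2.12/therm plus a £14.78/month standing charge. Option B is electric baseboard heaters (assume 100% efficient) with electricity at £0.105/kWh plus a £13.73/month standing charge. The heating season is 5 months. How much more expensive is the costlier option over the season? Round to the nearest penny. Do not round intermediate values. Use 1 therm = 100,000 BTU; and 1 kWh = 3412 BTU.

£314.27

Heat load = 17900 kWh × 3412 = 61,074,800 BTU
Gas: input = 61,074,800 / 0.830 = 73,584,096 BTU = 735.8 therm → 735.8 × £2.12 = £1,559.98; + 5 × £14.78 standing = £1,633.88
Electric: 61,074,800 BTU / 3412 = 17,900 kWh → × £0.105 = £1,879.50; + 5 × £13.73 standing = £1,948.15
Difference = |£1,633.88 − £1,948.15| = £314.27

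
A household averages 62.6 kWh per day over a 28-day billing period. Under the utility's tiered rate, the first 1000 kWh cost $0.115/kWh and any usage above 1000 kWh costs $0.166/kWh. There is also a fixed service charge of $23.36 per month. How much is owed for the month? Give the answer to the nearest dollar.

$263

Usage = 62.6 kWh/day × 28 days = 1752.8 kWh
First 1000 kWh × $0.115 = $115.00
Remaining 752.8 kWh × $0.166 = $124.96
Energy charge = $239.96; + service $23.36 = $263.32 ≈ $263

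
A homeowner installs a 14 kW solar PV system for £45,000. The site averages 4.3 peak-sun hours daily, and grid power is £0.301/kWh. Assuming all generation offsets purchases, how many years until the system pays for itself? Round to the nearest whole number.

Daily generation = 14 kW × 4.3 h = 60.2 kWh
Annual generation = 60.2 × 365 = 21973 kWh
Annual savings = 21973 × £0.301 = £6,613.87
Payback = £45,000 / £6,613.87 = 6.8 years

7 years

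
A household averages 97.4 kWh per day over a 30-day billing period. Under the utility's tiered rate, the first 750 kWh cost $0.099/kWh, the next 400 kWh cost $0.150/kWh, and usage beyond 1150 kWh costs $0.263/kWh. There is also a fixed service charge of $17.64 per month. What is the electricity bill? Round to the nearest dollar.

$618

Usage = 97.4 kWh/day × 30 days = 2922 kWh
First 750 kWh × $0.099 = $74.25
Next 400 kWh × $0.150 = $60.00
Remaining 1772 kWh × $0.263 = $466.04
Energy charge = $600.29; + service $17.64 = $617.93 ≈ $618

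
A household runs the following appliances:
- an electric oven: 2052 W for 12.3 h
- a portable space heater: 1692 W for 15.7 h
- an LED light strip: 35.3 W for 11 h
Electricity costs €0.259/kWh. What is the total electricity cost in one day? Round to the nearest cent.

electric oven: 2052 W × 12.3 h = 25,240 Wh = 25.24 kWh
portable space heater: 1692 W × 15.7 h = 26,564 Wh = 26.56 kWh
LED light strip: 35.3 W × 11 h = 388 Wh = 0.3883 kWh
Total energy = 25.24 + 26.56 + 0.3883 = 52.19 kWh
Cost = 52.19 kWh × €0.259 = €13.52

€13.52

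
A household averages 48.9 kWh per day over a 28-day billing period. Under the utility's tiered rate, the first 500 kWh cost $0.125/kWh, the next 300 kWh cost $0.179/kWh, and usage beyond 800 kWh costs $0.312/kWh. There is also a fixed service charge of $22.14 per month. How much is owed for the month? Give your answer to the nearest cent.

$315.93

Usage = 48.9 kWh/day × 28 days = 1369.2 kWh
First 500 kWh × $0.125 = $62.50
Next 300 kWh × $0.179 = $53.70
Remaining 569.2 kWh × $0.312 = $177.59
Energy charge = $293.79; + service $22.14 = $315.93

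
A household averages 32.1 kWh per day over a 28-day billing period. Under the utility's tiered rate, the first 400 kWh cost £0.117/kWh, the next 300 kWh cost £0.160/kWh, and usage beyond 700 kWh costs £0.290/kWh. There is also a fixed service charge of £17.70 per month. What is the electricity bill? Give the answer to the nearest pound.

£170

Usage = 32.1 kWh/day × 28 days = 898.8 kWh
First 400 kWh × £0.117 = £46.80
Next 300 kWh × £0.160 = £48.00
Remaining 198.8 kWh × £0.290 = £57.65
Energy charge = £152.45; + service £17.70 = £170.15 ≈ £170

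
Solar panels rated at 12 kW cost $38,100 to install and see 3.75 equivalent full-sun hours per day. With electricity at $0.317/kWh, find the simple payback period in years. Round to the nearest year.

7 years

Daily generation = 12 kW × 3.75 h = 45 kWh
Annual generation = 45 × 365 = 16425 kWh
Annual savings = 16425 × $0.317 = $5,206.73
Payback = $38,100 / $5,206.73 = 7.32 years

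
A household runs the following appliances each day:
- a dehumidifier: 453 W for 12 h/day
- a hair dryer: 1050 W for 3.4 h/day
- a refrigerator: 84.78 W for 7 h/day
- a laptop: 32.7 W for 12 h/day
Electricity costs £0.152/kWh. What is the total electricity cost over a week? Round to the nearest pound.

£11

dehumidifier: 453 W × 12 h × 7 d = 38,052 Wh = 38.05 kWh
hair dryer: 1050 W × 3.4 h × 7 d = 24,990 Wh = 24.99 kWh
refrigerator: 84.78 W × 7 h × 7 d = 4,154 Wh = 4.154 kWh
laptop: 32.7 W × 12 h × 7 d = 2,747 Wh = 2.747 kWh
Total energy = 38.05 + 24.99 + 4.154 + 2.747 = 69.94 kWh
Cost = 69.94 kWh × £0.152 = £10.63 ≈ £11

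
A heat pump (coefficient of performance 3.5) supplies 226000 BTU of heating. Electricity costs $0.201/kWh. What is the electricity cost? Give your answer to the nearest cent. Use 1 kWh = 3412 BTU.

$3.80

Heat delivered = 226,000 BTU / 3412 = 66.24 kWh
Electrical input = 66.24 kWh / 3.5 = 18.92 kWh
Cost = 18.92 × $0.201/kWh = $3.80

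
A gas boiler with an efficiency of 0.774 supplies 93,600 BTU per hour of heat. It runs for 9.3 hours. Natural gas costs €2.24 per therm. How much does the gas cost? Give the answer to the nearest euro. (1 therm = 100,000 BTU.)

€25

Heat delivered = 93,600 BTU/h × 9.3 h = 870,480 BTU
Gas input = 870,480 / 0.774 = 1,124,651 BTU
= 1,124,651 / 100,000 = 11.25 therm
Cost = 11.25 × €2.24/therm = €25.19 ≈ €25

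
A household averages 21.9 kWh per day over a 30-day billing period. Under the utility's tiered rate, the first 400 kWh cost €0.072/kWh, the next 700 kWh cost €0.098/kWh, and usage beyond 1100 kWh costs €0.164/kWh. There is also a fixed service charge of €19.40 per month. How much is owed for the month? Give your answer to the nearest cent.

€73.39

Usage = 21.9 kWh/day × 30 days = 657 kWh
First 400 kWh × €0.072 = €28.80
Next 257 kWh × €0.098 = €25.19
Remaining tier: 0 kWh (not reached)
Energy charge = €53.99; + service €19.40 = €73.39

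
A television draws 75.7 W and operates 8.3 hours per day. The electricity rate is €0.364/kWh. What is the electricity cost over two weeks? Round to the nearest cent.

Energy = 75.7 W × 8.3 h/day × 14 days = 8,796 Wh = 8.796 kWh
Cost = 8.796 kWh × €0.364/kWh = €3.20

€3.20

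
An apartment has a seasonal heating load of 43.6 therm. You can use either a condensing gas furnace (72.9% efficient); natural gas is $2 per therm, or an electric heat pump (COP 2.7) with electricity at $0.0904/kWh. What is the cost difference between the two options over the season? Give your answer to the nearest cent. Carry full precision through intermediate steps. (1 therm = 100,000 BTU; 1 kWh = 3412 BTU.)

$76.83

Heat load = 43.6 therm × 100,000 = 4,360,000 BTU
Gas: input = 4,360,000 / 0.729 = 5,980,796 BTU = 59.81 therm → 59.81 × $2 = $119.62
Heat pump: 4,360,000 BTU / 3412 = 1,278 kWh heat; / 2.7 = 473.3 kWh in → × $0.0904 = $42.78
Difference = |$119.62 − $42.78| = $76.83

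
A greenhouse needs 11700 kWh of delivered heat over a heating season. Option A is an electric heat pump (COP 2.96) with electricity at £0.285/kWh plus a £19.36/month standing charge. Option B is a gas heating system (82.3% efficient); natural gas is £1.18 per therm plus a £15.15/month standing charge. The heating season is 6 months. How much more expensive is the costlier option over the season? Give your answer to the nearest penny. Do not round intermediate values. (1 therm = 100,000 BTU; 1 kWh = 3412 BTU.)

Heat load = 11700 kWh × 3412 = 39,920,400 BTU
Gas: input = 39,920,400 / 0.823 = 48,505,954 BTU = 485.1 therm → 485.1 × £1.18 = £572.37; + 6 × £15.15 standing = £663.27
Heat pump: 39,920,400 BTU / 3412 = 11,700 kWh heat; / 2.96 = 3,953 kWh in → × £0.285 = £1,126.52; + 6 × £19.36 standing = £1,242.68
Difference = |£663.27 − £1,242.68| = £579.41

£579.41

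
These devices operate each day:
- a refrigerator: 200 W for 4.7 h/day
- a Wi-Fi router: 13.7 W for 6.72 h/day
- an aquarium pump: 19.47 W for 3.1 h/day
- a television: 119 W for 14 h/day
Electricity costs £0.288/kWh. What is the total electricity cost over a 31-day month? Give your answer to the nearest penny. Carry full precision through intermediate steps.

£24.63

refrigerator: 200 W × 4.7 h × 31 d = 29,140 Wh = 29.14 kWh
Wi-Fi router: 13.7 W × 6.72 h × 31 d = 2,854 Wh = 2.854 kWh
aquarium pump: 19.47 W × 3.1 h × 31 d = 1,871 Wh = 1.871 kWh
television: 119 W × 14 h × 31 d = 51,646 Wh = 51.65 kWh
Total energy = 29.14 + 2.854 + 1.871 + 51.65 = 85.51 kWh
Cost = 85.51 kWh × £0.288 = £24.63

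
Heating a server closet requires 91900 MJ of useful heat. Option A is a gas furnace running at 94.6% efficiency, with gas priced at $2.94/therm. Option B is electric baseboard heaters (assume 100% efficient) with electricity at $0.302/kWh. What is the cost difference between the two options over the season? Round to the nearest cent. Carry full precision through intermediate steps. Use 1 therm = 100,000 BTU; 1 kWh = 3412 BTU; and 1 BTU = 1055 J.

Heat load = 91900 MJ = 91,900,000,000 J / 1055 = 87,109,005 BTU
Gas: input = 87,109,005 / 0.946 = 92,081,400 BTU = 920.8 therm → 920.8 × $2.94 = $2,707.19
Electric: 87,109,005 BTU / 3412 = 25,530 kWh → × $0.302 = $7,710.12
Difference = |$2,707.19 − $7,710.12| = $5,002.92

$5002.92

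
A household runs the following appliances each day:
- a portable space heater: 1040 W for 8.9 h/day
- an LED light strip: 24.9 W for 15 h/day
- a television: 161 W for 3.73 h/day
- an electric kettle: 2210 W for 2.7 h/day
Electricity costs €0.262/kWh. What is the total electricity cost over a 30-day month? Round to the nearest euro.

portable space heater: 1040 W × 8.9 h × 30 d = 277,680 Wh = 277.7 kWh
LED light strip: 24.9 W × 15 h × 30 d = 11,205 Wh = 11.21 kWh
television: 161 W × 3.73 h × 30 d = 18,016 Wh = 18.02 kWh
electric kettle: 2210 W × 2.7 h × 30 d = 179,010 Wh = 179 kWh
Total energy = 277.7 + 11.21 + 18.02 + 179 = 485.9 kWh
Cost = 485.9 kWh × €0.262 = €127.31 ≈ €127

€127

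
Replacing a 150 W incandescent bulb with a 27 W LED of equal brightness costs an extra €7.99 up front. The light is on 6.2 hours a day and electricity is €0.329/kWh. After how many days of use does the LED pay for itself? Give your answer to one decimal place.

Power saved = 150 − 27 = 123 W
Daily energy saved = 123 W × 6.2 h = 762.6 Wh = 0.7626 kWh
Daily savings = 0.7626 × €0.329 = €0.2509
Payback = €7.99 / €0.2509 per day = 31.85 days

31.8 days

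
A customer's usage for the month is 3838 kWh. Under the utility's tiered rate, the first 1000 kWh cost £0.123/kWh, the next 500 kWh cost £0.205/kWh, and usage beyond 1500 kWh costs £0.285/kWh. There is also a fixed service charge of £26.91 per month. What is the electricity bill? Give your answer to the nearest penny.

£918.74

First 1000 kWh × £0.123 = £123.00
Next 500 kWh × £0.205 = £102.50
Remaining 2338 kWh × £0.285 = £666.33
Energy charge = £891.83; + service £26.91 = £918.74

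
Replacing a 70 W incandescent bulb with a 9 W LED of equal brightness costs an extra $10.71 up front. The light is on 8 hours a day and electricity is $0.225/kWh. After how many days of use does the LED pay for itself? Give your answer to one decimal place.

97.5 days

Power saved = 70 − 9 = 61 W
Daily energy saved = 61 W × 8 h = 488 Wh = 0.488 kWh
Daily savings = 0.488 × $0.225 = $0.1098
Payback = $10.71 / $0.1098 per day = 97.54 days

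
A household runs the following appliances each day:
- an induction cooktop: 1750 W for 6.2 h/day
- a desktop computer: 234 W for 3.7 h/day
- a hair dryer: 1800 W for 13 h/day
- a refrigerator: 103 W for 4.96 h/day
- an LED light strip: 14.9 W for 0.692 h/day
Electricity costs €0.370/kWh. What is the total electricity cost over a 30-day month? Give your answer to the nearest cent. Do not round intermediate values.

€395.57

induction cooktop: 1750 W × 6.2 h × 30 d = 325,500 Wh = 325.5 kWh
desktop computer: 234 W × 3.7 h × 30 d = 25,974 Wh = 25.97 kWh
hair dryer: 1800 W × 13 h × 30 d = 702,000 Wh = 702 kWh
refrigerator: 103 W × 4.96 h × 30 d = 15,326 Wh = 15.33 kWh
LED light strip: 14.9 W × 0.692 h × 30 d = 309 Wh = 0.3093 kWh
Total energy = 325.5 + 25.97 + 702 + 15.33 + 0.3093 = 1,069 kWh
Cost = 1,069 kWh × €0.370 = €395.57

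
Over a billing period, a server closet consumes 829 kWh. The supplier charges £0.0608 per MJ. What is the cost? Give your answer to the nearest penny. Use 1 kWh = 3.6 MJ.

829 kWh × (3.6 MJ/kWh) = 2,984 MJ
Cost = 2,984 MJ × £0.0608/MJ = £181.45

£181.45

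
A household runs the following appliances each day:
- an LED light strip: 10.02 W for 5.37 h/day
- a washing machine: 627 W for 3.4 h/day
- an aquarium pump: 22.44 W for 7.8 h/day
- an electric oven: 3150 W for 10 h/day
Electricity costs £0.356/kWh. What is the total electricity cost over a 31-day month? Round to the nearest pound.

LED light strip: 10.02 W × 5.37 h × 31 d = 1,668 Wh = 1.668 kWh
washing machine: 627 W × 3.4 h × 31 d = 66,086 Wh = 66.09 kWh
aquarium pump: 22.44 W × 7.8 h × 31 d = 5,426 Wh = 5.426 kWh
electric oven: 3150 W × 10 h × 31 d = 976,500 Wh = 976.5 kWh
Total energy = 1.668 + 66.09 + 5.426 + 976.5 = 1,050 kWh
Cost = 1,050 kWh × £0.356 = £373.69 ≈ £374

£374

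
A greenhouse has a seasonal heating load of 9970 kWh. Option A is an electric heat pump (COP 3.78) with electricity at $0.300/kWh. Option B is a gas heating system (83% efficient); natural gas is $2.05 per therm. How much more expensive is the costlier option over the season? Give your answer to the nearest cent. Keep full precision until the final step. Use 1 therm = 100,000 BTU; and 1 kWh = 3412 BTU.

Heat load = 9970 kWh × 3412 = 34,017,640 BTU
Gas: input = 34,017,640 / 0.83 = 40,985,108 BTU = 409.9 therm → 409.9 × $2.05 = $840.19
Heat pump: 34,017,640 BTU / 3412 = 9,970 kWh heat; / 3.78 = 2,638 kWh in → × $0.300 = $791.27
Difference = |$840.19 − $791.27| = $48.92

$48.92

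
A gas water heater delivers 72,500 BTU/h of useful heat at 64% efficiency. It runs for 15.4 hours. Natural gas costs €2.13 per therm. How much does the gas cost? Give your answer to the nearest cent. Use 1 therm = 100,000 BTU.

Heat delivered = 72,500 BTU/h × 15.4 h = 1,116,500 BTU
Gas input = 1,116,500 / 0.64 = 1,744,531 BTU
= 1,744,531 / 100,000 = 17.45 therm
Cost = 17.45 × €2.13/therm = €37.16

€37.16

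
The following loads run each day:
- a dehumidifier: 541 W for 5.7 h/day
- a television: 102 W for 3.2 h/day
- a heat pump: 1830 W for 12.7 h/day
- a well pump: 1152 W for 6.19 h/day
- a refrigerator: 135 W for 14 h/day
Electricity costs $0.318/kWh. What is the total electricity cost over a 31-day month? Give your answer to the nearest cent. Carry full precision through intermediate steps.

dehumidifier: 541 W × 5.7 h × 31 d = 95,595 Wh = 95.59 kWh
television: 102 W × 3.2 h × 31 d = 10,118 Wh = 10.12 kWh
heat pump: 1830 W × 12.7 h × 31 d = 720,471 Wh = 720.5 kWh
well pump: 1152 W × 6.19 h × 31 d = 221,057 Wh = 221.1 kWh
refrigerator: 135 W × 14 h × 31 d = 58,590 Wh = 58.59 kWh
Total energy = 95.59 + 10.12 + 720.5 + 221.1 + 58.59 = 1,106 kWh
Cost = 1,106 kWh × $0.318 = $351.65

$351.65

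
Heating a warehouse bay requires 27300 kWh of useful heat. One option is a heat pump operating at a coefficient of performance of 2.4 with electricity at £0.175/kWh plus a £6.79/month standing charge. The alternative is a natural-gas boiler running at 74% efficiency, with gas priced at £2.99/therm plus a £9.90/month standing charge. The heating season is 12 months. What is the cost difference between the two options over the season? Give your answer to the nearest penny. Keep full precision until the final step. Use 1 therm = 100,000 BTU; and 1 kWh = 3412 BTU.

Heat load = 27300 kWh × 3412 = 93,147,600 BTU
Gas: input = 93,147,600 / 0.74 = 125,875,135 BTU = 1,259 therm → 1,259 × £2.99 = £3,763.67; + 12 × £9.90 standing = £3,882.47
Heat pump: 93,147,600 BTU / 3412 = 27,300 kWh heat; / 2.4 = 11,380 kWh in → × £0.175 = £1,990.62; + 12 × £6.79 standing = £2,072.10
Difference = |£3,882.47 − £2,072.10| = £1,810.36

£1810.36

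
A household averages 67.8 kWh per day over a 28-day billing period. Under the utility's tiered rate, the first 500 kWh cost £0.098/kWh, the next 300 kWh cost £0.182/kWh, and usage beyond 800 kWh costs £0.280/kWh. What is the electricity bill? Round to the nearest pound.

£411

Usage = 67.8 kWh/day × 28 days = 1898.4 kWh
First 500 kWh × £0.098 = £49.00
Next 300 kWh × £0.182 = £54.60
Remaining 1098.4 kWh × £0.280 = £307.55
Total = £411.15 ≈ £411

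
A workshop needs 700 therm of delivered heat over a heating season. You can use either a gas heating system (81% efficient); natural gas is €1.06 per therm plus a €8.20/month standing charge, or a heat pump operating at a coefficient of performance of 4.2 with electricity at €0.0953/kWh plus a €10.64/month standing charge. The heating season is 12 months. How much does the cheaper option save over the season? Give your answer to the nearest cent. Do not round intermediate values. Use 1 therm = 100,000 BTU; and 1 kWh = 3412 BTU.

€421.26

Heat load = 700 therm × 100,000 = 70,000,000 BTU
Gas: input = 70,000,000 / 0.81 = 86,419,753 BTU = 864.2 therm → 864.2 × €1.06 = €916.05; + 12 × €8.20 standing = €1,014.45
Heat pump: 70,000,000 BTU / 3412 = 20,520 kWh heat; / 4.2 = 4,885 kWh in → × €0.0953 = €465.51; + 12 × €10.64 standing = €593.19
Difference = |€1,014.45 − €593.19| = €421.26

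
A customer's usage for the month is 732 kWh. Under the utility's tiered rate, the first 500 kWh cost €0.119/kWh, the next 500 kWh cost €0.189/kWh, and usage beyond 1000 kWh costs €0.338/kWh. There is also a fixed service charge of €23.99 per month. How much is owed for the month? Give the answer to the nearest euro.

€127

First 500 kWh × €0.119 = €59.50
Next 232 kWh × €0.189 = €43.85
Remaining tier: 0 kWh (not reached)
Energy charge = €103.35; + service €23.99 = €127.34 ≈ €127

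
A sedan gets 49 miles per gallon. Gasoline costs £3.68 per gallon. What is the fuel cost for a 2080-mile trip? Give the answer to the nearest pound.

£156

Fuel = 2080 mi / 49 mpg = 42.45 gal
Cost = 42.45 gal × £3.68/gal = £156.21 ≈ £156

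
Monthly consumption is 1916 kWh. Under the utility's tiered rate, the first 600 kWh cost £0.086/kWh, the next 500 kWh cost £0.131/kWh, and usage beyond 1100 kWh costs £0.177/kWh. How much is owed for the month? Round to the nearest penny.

First 600 kWh × £0.086 = £51.60
Next 500 kWh × £0.131 = £65.50
Remaining 816 kWh × £0.177 = £144.43
Total = £261.53

£261.53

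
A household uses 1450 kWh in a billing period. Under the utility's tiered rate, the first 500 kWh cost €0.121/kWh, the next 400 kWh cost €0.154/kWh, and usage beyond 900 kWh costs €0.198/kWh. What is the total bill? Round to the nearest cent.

First 500 kWh × €0.121 = €60.50
Next 400 kWh × €0.154 = €61.60
Remaining 550 kWh × €0.198 = €108.90
Total = €231.00

€231.00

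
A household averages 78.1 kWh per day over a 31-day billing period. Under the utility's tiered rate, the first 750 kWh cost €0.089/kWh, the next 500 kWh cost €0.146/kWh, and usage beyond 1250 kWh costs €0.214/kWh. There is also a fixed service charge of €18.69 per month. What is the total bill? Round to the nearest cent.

Usage = 78.1 kWh/day × 31 days = 2421.1 kWh
First 750 kWh × €0.089 = €66.75
Next 500 kWh × €0.146 = €73.00
Remaining 1171.1 kWh × €0.214 = €250.62
Energy charge = €390.37; + service €18.69 = €409.06

€409.06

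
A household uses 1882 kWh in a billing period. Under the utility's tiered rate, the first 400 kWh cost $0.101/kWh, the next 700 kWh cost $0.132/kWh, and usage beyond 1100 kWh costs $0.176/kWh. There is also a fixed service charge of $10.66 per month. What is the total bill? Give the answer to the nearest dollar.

$281

First 400 kWh × $0.101 = $40.40
Next 700 kWh × $0.132 = $92.40
Remaining 782 kWh × $0.176 = $137.63
Energy charge = $270.43; + service $10.66 = $281.09 ≈ $281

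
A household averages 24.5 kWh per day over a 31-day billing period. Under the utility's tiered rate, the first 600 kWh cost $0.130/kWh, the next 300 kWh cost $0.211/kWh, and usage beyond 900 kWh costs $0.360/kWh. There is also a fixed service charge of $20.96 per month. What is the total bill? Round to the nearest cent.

$132.61

Usage = 24.5 kWh/day × 31 days = 759.5 kWh
First 600 kWh × $0.130 = $78.00
Next 159.5 kWh × $0.211 = $33.65
Remaining tier: 0 kWh (not reached)
Energy charge = $111.65; + service $20.96 = $132.61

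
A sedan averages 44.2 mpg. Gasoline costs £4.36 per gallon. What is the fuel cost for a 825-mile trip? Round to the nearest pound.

£81

Fuel = 825 mi / 44.2 mpg = 18.67 gal
Cost = 18.67 gal × £4.36/gal = £81.38 ≈ £81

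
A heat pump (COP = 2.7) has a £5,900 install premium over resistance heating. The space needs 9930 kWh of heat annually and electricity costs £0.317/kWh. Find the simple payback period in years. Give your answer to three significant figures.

2.98 years

Resistance: 9930 kWh × £0.317 = £3,147.81/yr
Heat pump: 9930 / 2.7 = 3678 kWh in → × £0.317 = £1,165.86/yr
Annual savings = £1,981.95
Payback = £5,900 / £1,981.95 = 2.98 years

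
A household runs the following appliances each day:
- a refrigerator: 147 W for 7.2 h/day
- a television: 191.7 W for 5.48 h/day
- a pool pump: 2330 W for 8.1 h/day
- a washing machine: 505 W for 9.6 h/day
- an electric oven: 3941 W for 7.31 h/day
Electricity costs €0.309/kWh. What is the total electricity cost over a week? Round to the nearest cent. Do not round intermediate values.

refrigerator: 147 W × 7.2 h × 7 d = 7,409 Wh = 7.409 kWh
television: 191.7 W × 5.48 h × 7 d = 7,354 Wh = 7.354 kWh
pool pump: 2330 W × 8.1 h × 7 d = 132,111 Wh = 132.1 kWh
washing machine: 505 W × 9.6 h × 7 d = 33,936 Wh = 33.94 kWh
electric oven: 3941 W × 7.31 h × 7 d = 201,661 Wh = 201.7 kWh
Total energy = 7.409 + 7.354 + 132.1 + 33.94 + 201.7 = 382.5 kWh
Cost = 382.5 kWh × €0.309 = €118.18

€118.18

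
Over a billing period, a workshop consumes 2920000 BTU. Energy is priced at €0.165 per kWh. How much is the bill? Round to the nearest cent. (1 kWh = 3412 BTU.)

€141.21

2920000 BTU × (0.00029308 kWh/BTU) = 855.8 kWh
Cost = 855.8 kWh × €0.165/kWh = €141.21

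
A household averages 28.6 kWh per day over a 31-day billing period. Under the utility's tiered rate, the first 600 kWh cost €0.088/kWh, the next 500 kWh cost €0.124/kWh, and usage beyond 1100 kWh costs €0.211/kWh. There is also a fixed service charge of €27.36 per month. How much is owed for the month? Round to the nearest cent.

€115.70

Usage = 28.6 kWh/day × 31 days = 886.6 kWh
First 600 kWh × €0.088 = €52.80
Next 286.6 kWh × €0.124 = €35.54
Remaining tier: 0 kWh (not reached)
Energy charge = €88.34; + service €27.36 = €115.70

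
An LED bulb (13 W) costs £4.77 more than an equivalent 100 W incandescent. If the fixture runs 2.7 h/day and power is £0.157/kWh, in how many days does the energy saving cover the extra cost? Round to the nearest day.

Power saved = 100 − 13 = 87 W
Daily energy saved = 87 W × 2.7 h = 234.9 Wh = 0.2349 kWh
Daily savings = 0.2349 × £0.157 = £0.0369
Payback = £4.77 / £0.0369 per day = 129.3 days

129 days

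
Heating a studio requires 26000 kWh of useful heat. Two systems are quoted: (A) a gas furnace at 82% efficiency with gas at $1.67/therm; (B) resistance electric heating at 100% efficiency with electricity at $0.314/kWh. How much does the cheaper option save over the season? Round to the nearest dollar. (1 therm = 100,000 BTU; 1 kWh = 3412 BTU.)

Heat load = 26000 kWh × 3412 = 88,712,000 BTU
Gas: input = 88,712,000 / 0.82 = 108,185,366 BTU = 1,082 therm → 1,082 × $1.67 = $1,806.70
Electric: 88,712,000 BTU / 3412 = 26,000 kWh → × $0.314 = $8,164.00
Difference = |$1,806.70 − $8,164.00| = $6,357.30 ≈ $6357

$6357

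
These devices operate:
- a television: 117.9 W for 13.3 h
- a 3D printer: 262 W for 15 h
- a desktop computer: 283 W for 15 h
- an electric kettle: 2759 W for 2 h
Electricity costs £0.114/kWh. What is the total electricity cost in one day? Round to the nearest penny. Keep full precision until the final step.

£1.74

television: 117.9 W × 13.3 h = 1,568 Wh = 1.568 kWh
3D printer: 262 W × 15 h = 3,930 Wh = 3.93 kWh
desktop computer: 283 W × 15 h = 4,245 Wh = 4.245 kWh
electric kettle: 2759 W × 2 h = 5,518 Wh = 5.518 kWh
Total energy = 1.568 + 3.93 + 4.245 + 5.518 = 15.26 kWh
Cost = 15.26 kWh × £0.114 = £1.74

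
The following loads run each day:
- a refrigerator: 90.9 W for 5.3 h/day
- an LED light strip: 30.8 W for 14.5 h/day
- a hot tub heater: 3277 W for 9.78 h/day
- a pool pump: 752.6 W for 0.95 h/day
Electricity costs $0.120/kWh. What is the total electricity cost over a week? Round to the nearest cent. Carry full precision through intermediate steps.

refrigerator: 90.9 W × 5.3 h × 7 d = 3,372 Wh = 3.372 kWh
LED light strip: 30.8 W × 14.5 h × 7 d = 3,126 Wh = 3.126 kWh
hot tub heater: 3277 W × 9.78 h × 7 d = 224,343 Wh = 224.3 kWh
pool pump: 752.6 W × 0.95 h × 7 d = 5,005 Wh = 5.005 kWh
Total energy = 3.372 + 3.126 + 224.3 + 5.005 = 235.8 kWh
Cost = 235.8 kWh × $0.120 = $28.30

$28.30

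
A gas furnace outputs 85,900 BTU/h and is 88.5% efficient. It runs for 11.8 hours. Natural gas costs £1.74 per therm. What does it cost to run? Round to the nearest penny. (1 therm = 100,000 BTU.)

£19.93

Heat delivered = 85,900 BTU/h × 11.8 h = 1,013,620 BTU
Gas input = 1,013,620 / 0.885 = 1,145,333 BTU
= 1,145,333 / 100,000 = 11.45 therm
Cost = 11.45 × £1.74/therm = £19.93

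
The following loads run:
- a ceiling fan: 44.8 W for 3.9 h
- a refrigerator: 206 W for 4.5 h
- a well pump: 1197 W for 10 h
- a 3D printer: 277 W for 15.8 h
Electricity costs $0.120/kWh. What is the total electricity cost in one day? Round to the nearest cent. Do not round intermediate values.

ceiling fan: 44.8 W × 3.9 h = 175 Wh = 0.1747 kWh
refrigerator: 206 W × 4.5 h = 927 Wh = 0.927 kWh
well pump: 1197 W × 10 h = 11,970 Wh = 11.97 kWh
3D printer: 277 W × 15.8 h = 4,377 Wh = 4.377 kWh
Total energy = 0.1747 + 0.927 + 11.97 + 4.377 = 17.45 kWh
Cost = 17.45 kWh × $0.120 = $2.09

$2.09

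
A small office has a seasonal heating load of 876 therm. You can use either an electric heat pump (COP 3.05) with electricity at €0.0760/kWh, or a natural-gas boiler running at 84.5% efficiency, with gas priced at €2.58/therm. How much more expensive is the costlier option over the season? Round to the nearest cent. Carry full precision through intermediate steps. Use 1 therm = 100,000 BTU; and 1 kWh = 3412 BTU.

Heat load = 876 therm × 100,000 = 87,600,000 BTU
Gas: input = 87,600,000 / 0.845 = 103,668,639 BTU = 1,037 therm → 1,037 × €2.58 = €2,674.65
Heat pump: 87,600,000 BTU / 3412 = 25,670 kWh heat; / 3.05 = 8,418 kWh in → × €0.0760 = €639.75
Difference = |€2,674.65 − €639.75| = €2,034.90

€2034.90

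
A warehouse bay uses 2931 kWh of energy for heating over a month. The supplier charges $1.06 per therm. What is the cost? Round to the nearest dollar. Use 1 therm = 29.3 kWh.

$106

2931 kWh × (0.03413 therm/kWh) = 100 therm
Cost = 100 therm × $1.06/therm = $106.04 ≈ $106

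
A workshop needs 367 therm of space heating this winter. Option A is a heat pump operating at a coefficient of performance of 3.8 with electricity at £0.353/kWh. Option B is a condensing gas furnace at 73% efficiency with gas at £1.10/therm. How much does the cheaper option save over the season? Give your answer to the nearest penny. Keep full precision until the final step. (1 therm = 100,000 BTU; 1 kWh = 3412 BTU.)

Heat load = 367 therm × 100,000 = 36,700,000 BTU
Gas: input = 36,700,000 / 0.73 = 50,273,973 BTU = 502.7 therm → 502.7 × £1.10 = £553.01
Heat pump: 36,700,000 BTU / 3412 = 10,760 kWh heat; / 3.8 = 2,831 kWh in → × £0.353 = £999.19
Difference = |£553.01 − £999.19| = £446.18

£446.18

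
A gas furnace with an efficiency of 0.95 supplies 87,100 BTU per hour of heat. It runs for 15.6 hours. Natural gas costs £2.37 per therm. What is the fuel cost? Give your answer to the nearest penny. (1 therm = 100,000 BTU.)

£33.90

Heat delivered = 87,100 BTU/h × 15.6 h = 1,358,760 BTU
Gas input = 1,358,760 / 0.95 = 1,430,274 BTU
= 1,430,274 / 100,000 = 14.3 therm
Cost = 14.3 × £2.37/therm = £33.90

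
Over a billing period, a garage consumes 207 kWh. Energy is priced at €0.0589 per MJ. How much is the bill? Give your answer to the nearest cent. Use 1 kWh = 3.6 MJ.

207 kWh × (3.6 MJ/kWh) = 745.2 MJ
Cost = 745.2 MJ × €0.0589/MJ = €43.89

€43.89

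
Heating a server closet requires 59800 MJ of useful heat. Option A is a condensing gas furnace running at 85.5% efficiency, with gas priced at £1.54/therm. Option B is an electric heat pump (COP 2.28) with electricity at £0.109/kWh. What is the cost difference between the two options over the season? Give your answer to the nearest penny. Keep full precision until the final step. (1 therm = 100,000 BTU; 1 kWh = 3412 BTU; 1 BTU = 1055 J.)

Heat load = 59800 MJ = 59,800,000,000 J / 1055 = 56,682,464 BTU
Gas: input = 56,682,464 / 0.855 = 66,295,280 BTU = 663 therm → 663 × £1.54 = £1,020.95
Heat pump: 56,682,464 BTU / 3412 = 16,610 kWh heat; / 2.28 = 7,286 kWh in → × £0.109 = £794.20
Difference = |£1,020.95 − £794.20| = £226.74

£226.74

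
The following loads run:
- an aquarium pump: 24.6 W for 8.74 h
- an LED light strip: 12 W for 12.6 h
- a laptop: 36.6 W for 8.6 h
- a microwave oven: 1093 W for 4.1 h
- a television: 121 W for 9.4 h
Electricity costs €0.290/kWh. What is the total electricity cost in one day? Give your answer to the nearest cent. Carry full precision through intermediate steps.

aquarium pump: 24.6 W × 8.74 h = 215 Wh = 0.215 kWh
LED light strip: 12 W × 12.6 h = 151 Wh = 0.1512 kWh
laptop: 36.6 W × 8.6 h = 315 Wh = 0.3148 kWh
microwave oven: 1093 W × 4.1 h = 4,481 Wh = 4.481 kWh
television: 121 W × 9.4 h = 1,137 Wh = 1.137 kWh
Total energy = 0.215 + 0.1512 + 0.3148 + 4.481 + 1.137 = 6.3 kWh
Cost = 6.3 kWh × €0.290 = €1.83

€1.83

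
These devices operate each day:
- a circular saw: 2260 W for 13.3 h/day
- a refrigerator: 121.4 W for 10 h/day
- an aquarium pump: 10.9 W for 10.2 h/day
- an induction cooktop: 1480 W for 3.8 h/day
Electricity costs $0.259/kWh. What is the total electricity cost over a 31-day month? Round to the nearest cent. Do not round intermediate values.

circular saw: 2260 W × 13.3 h × 31 d = 931,798 Wh = 931.8 kWh
refrigerator: 121.4 W × 10 h × 31 d = 37,634 Wh = 37.63 kWh
aquarium pump: 10.9 W × 10.2 h × 31 d = 3,447 Wh = 3.447 kWh
induction cooktop: 1480 W × 3.8 h × 31 d = 174,344 Wh = 174.3 kWh
Total energy = 931.8 + 37.63 + 3.447 + 174.3 = 1,147 kWh
Cost = 1,147 kWh × $0.259 = $297.13

$297.13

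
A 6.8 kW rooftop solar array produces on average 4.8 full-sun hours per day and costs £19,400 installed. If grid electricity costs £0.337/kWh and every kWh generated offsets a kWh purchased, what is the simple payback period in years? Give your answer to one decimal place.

4.8 years

Daily generation = 6.8 kW × 4.8 h = 32.64 kWh
Annual generation = 32.64 × 365 = 11914 kWh
Annual savings = 11914 × £0.337 = £4,014.88
Payback = £19,400 / £4,014.88 = 4.83 years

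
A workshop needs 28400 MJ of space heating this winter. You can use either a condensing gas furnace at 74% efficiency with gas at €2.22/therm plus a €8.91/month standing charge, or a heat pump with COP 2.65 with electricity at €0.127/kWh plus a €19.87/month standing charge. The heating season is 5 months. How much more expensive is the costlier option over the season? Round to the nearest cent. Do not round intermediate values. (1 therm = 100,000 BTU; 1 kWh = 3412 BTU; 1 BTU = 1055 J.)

Heat load = 28400 MJ = 28,400,000,000 J / 1055 = 26,919,431 BTU
Gas: input = 26,919,431 / 0.74 = 36,377,610 BTU = 363.8 therm → 363.8 × €2.22 = €807.58; + 5 × €8.91 standing = €852.13
Heat pump: 26,919,431 BTU / 3412 = 7,890 kWh heat; / 2.65 = 2,977 kWh in → × €0.127 = €378.11; + 5 × €19.87 standing = €477.46
Difference = |€852.13 − €477.46| = €374.68

€374.68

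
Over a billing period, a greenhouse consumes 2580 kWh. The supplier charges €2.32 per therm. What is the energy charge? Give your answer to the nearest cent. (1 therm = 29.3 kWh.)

2580 kWh × (0.03413 therm/kWh) = 88.05 therm
Cost = 88.05 therm × €2.32/therm = €204.29

€204.29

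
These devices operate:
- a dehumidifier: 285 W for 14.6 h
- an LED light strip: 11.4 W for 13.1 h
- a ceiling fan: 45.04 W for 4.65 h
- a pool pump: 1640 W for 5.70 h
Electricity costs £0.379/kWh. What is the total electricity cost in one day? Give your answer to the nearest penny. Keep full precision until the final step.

£5.26

dehumidifier: 285 W × 14.6 h = 4,161 Wh = 4.161 kWh
LED light strip: 11.4 W × 13.1 h = 149 Wh = 0.1493 kWh
ceiling fan: 45.04 W × 4.65 h = 209 Wh = 0.2094 kWh
pool pump: 1640 W × 5.70 h = 9,348 Wh = 9.348 kWh
Total energy = 4.161 + 0.1493 + 0.2094 + 9.348 = 13.87 kWh
Cost = 13.87 kWh × £0.379 = £5.26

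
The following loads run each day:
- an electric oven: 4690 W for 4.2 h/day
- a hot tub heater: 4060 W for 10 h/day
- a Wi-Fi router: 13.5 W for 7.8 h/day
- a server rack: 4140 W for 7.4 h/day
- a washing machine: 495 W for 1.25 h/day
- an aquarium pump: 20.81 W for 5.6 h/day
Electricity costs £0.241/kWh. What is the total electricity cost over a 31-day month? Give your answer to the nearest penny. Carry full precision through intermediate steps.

£685.65

electric oven: 4690 W × 4.2 h × 31 d = 610,638 Wh = 610.6 kWh
hot tub heater: 4060 W × 10 h × 31 d = 1,258,600 Wh = 1,259 kWh
Wi-Fi router: 13.5 W × 7.8 h × 31 d = 3,264 Wh = 3.264 kWh
server rack: 4140 W × 7.4 h × 31 d = 949,716 Wh = 949.7 kWh
washing machine: 495 W × 1.25 h × 31 d = 19,181 Wh = 19.18 kWh
aquarium pump: 20.81 W × 5.6 h × 31 d = 3,613 Wh = 3.613 kWh
Total energy = 610.6 + 1,259 + 3.264 + 949.7 + 19.18 + 3.613 = 2,845 kWh
Cost = 2,845 kWh × £0.241 = £685.65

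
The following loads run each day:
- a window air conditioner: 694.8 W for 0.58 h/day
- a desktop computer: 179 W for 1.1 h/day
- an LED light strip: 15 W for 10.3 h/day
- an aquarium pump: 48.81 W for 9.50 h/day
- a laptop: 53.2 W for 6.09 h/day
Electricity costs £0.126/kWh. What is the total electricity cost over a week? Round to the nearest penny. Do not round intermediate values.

window air conditioner: 694.8 W × 0.58 h × 7 d = 2,821 Wh = 2.821 kWh
desktop computer: 179 W × 1.1 h × 7 d = 1,378 Wh = 1.378 kWh
LED light strip: 15 W × 10.3 h × 7 d = 1,082 Wh = 1.081 kWh
aquarium pump: 48.81 W × 9.50 h × 7 d = 3,246 Wh = 3.246 kWh
laptop: 53.2 W × 6.09 h × 7 d = 2,268 Wh = 2.268 kWh
Total energy = 2.821 + 1.378 + 1.081 + 3.246 + 2.268 = 10.79 kWh
Cost = 10.79 kWh × £0.126 = £1.36

£1.36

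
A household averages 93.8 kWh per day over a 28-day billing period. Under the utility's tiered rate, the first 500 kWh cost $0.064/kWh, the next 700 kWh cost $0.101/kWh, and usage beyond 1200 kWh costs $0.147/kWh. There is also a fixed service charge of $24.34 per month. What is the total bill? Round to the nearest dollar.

$337

Usage = 93.8 kWh/day × 28 days = 2626.4 kWh
First 500 kWh × $0.064 = $32.00
Next 700 kWh × $0.101 = $70.70
Remaining 1426.4 kWh × $0.147 = $209.68
Energy charge = $312.38; + service $24.34 = $336.72 ≈ $337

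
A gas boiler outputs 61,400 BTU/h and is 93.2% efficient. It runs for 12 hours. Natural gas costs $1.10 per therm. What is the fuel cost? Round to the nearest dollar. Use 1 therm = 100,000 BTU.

Heat delivered = 61,400 BTU/h × 12 h = 736,800 BTU
Gas input = 736,800 / 0.932 = 790,558 BTU
= 790,558 / 100,000 = 7.906 therm
Cost = 7.906 × $1.10/therm = $8.70 ≈ $9

$9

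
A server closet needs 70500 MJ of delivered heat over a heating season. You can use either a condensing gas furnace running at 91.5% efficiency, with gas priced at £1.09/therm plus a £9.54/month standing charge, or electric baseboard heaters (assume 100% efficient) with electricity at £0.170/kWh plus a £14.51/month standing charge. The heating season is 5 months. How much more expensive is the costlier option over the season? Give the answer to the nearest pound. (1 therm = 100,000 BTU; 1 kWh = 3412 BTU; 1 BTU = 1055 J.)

£2558

Heat load = 70500 MJ = 70,500,000,000 J / 1055 = 66,824,645 BTU
Gas: input = 66,824,645 / 0.915 = 73,032,398 BTU = 730.3 therm → 730.3 × £1.09 = £796.05; + 5 × £9.54 standing = £843.75
Electric: 66,824,645 BTU / 3412 = 19,590 kWh → × £0.170 = £3,329.48; + 5 × £14.51 standing = £3,402.03
Difference = |£843.75 − £3,402.03| = £2,558.28 ≈ £2558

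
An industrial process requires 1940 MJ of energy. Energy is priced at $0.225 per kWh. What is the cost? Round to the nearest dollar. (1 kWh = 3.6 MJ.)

1940 MJ × (0.27778 kWh/MJ) = 538.9 kWh
Cost = 538.9 kWh × $0.225/kWh = $121.25 ≈ $121

$121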